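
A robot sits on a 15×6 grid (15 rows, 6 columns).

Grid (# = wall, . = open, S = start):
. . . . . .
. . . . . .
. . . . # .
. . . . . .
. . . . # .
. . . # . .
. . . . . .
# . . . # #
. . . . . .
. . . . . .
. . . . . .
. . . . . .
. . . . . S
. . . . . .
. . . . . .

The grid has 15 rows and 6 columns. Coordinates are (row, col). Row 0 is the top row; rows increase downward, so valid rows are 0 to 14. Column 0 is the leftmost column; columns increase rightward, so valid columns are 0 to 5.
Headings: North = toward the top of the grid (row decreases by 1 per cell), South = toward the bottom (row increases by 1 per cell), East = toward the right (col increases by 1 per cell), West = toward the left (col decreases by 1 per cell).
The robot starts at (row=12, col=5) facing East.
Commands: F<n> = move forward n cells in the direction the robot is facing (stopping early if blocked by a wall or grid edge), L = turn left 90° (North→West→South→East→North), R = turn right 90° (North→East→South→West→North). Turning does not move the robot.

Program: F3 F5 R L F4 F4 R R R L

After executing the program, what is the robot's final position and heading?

Start: (row=12, col=5), facing East
  F3: move forward 0/3 (blocked), now at (row=12, col=5)
  F5: move forward 0/5 (blocked), now at (row=12, col=5)
  R: turn right, now facing South
  L: turn left, now facing East
  F4: move forward 0/4 (blocked), now at (row=12, col=5)
  F4: move forward 0/4 (blocked), now at (row=12, col=5)
  R: turn right, now facing South
  R: turn right, now facing West
  R: turn right, now facing North
  L: turn left, now facing West
Final: (row=12, col=5), facing West

Answer: Final position: (row=12, col=5), facing West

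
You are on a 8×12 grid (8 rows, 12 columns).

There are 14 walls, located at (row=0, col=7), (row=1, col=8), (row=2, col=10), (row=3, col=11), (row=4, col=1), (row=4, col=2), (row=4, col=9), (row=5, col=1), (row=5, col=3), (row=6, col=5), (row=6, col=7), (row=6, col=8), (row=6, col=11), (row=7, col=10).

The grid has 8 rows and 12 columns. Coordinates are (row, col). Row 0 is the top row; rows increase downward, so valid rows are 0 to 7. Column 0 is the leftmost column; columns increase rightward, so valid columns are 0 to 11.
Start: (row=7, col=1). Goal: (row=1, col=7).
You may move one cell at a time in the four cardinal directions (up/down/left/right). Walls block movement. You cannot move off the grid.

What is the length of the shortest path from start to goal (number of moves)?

BFS from (row=7, col=1) until reaching (row=1, col=7):
  Distance 0: (row=7, col=1)
  Distance 1: (row=6, col=1), (row=7, col=0), (row=7, col=2)
  Distance 2: (row=6, col=0), (row=6, col=2), (row=7, col=3)
  Distance 3: (row=5, col=0), (row=5, col=2), (row=6, col=3), (row=7, col=4)
  Distance 4: (row=4, col=0), (row=6, col=4), (row=7, col=5)
  Distance 5: (row=3, col=0), (row=5, col=4), (row=7, col=6)
  Distance 6: (row=2, col=0), (row=3, col=1), (row=4, col=4), (row=5, col=5), (row=6, col=6), (row=7, col=7)
  Distance 7: (row=1, col=0), (row=2, col=1), (row=3, col=2), (row=3, col=4), (row=4, col=3), (row=4, col=5), (row=5, col=6), (row=7, col=8)
  Distance 8: (row=0, col=0), (row=1, col=1), (row=2, col=2), (row=2, col=4), (row=3, col=3), (row=3, col=5), (row=4, col=6), (row=5, col=7), (row=7, col=9)
  Distance 9: (row=0, col=1), (row=1, col=2), (row=1, col=4), (row=2, col=3), (row=2, col=5), (row=3, col=6), (row=4, col=7), (row=5, col=8), (row=6, col=9)
  Distance 10: (row=0, col=2), (row=0, col=4), (row=1, col=3), (row=1, col=5), (row=2, col=6), (row=3, col=7), (row=4, col=8), (row=5, col=9), (row=6, col=10)
  Distance 11: (row=0, col=3), (row=0, col=5), (row=1, col=6), (row=2, col=7), (row=3, col=8), (row=5, col=10)
  Distance 12: (row=0, col=6), (row=1, col=7), (row=2, col=8), (row=3, col=9), (row=4, col=10), (row=5, col=11)  <- goal reached here
One shortest path (12 moves): (row=7, col=1) -> (row=7, col=2) -> (row=7, col=3) -> (row=7, col=4) -> (row=7, col=5) -> (row=7, col=6) -> (row=6, col=6) -> (row=5, col=6) -> (row=5, col=7) -> (row=4, col=7) -> (row=3, col=7) -> (row=2, col=7) -> (row=1, col=7)

Answer: Shortest path length: 12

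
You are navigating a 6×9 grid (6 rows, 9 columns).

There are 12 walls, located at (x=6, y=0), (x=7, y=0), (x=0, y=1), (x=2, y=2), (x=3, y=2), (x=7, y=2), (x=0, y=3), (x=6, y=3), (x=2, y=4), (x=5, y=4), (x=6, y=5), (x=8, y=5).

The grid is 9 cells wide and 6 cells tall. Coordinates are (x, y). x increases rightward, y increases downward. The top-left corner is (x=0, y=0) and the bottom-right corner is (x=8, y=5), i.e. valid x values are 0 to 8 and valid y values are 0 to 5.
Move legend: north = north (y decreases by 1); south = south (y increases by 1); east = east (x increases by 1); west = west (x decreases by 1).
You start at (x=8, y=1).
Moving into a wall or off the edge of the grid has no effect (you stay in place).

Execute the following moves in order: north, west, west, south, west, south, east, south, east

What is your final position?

Answer: Final position: (x=8, y=2)

Derivation:
Start: (x=8, y=1)
  north (north): (x=8, y=1) -> (x=8, y=0)
  west (west): blocked, stay at (x=8, y=0)
  west (west): blocked, stay at (x=8, y=0)
  south (south): (x=8, y=0) -> (x=8, y=1)
  west (west): (x=8, y=1) -> (x=7, y=1)
  south (south): blocked, stay at (x=7, y=1)
  east (east): (x=7, y=1) -> (x=8, y=1)
  south (south): (x=8, y=1) -> (x=8, y=2)
  east (east): blocked, stay at (x=8, y=2)
Final: (x=8, y=2)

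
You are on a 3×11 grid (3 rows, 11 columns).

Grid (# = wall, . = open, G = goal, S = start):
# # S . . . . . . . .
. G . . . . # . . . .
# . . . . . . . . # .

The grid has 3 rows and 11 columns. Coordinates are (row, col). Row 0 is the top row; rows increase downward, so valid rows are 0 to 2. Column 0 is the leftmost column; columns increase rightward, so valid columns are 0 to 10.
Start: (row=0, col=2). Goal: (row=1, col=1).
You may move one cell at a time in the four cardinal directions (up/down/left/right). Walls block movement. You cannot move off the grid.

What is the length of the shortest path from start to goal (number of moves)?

BFS from (row=0, col=2) until reaching (row=1, col=1):
  Distance 0: (row=0, col=2)
  Distance 1: (row=0, col=3), (row=1, col=2)
  Distance 2: (row=0, col=4), (row=1, col=1), (row=1, col=3), (row=2, col=2)  <- goal reached here
One shortest path (2 moves): (row=0, col=2) -> (row=1, col=2) -> (row=1, col=1)

Answer: Shortest path length: 2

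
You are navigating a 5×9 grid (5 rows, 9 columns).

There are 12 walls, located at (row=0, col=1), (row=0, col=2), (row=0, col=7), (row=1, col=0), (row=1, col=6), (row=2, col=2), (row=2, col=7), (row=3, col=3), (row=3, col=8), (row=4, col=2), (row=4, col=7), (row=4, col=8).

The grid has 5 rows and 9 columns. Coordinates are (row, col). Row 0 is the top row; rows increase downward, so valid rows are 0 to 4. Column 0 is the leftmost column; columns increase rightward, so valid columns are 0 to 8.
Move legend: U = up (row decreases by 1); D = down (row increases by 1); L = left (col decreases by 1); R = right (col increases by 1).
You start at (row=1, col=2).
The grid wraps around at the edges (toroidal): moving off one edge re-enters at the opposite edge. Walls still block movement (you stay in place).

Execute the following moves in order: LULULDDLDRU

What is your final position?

Start: (row=1, col=2)
  L (left): (row=1, col=2) -> (row=1, col=1)
  U (up): blocked, stay at (row=1, col=1)
  L (left): blocked, stay at (row=1, col=1)
  U (up): blocked, stay at (row=1, col=1)
  L (left): blocked, stay at (row=1, col=1)
  D (down): (row=1, col=1) -> (row=2, col=1)
  D (down): (row=2, col=1) -> (row=3, col=1)
  L (left): (row=3, col=1) -> (row=3, col=0)
  D (down): (row=3, col=0) -> (row=4, col=0)
  R (right): (row=4, col=0) -> (row=4, col=1)
  U (up): (row=4, col=1) -> (row=3, col=1)
Final: (row=3, col=1)

Answer: Final position: (row=3, col=1)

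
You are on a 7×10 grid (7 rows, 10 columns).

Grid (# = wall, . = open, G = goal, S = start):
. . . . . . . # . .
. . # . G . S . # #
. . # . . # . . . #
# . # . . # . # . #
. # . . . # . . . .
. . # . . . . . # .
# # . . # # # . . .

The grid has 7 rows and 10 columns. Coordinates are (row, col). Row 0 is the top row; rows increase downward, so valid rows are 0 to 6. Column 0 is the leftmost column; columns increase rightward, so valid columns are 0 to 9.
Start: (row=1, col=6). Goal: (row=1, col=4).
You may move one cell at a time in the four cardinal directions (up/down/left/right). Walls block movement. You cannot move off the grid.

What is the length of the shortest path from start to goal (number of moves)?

Answer: Shortest path length: 2

Derivation:
BFS from (row=1, col=6) until reaching (row=1, col=4):
  Distance 0: (row=1, col=6)
  Distance 1: (row=0, col=6), (row=1, col=5), (row=1, col=7), (row=2, col=6)
  Distance 2: (row=0, col=5), (row=1, col=4), (row=2, col=7), (row=3, col=6)  <- goal reached here
One shortest path (2 moves): (row=1, col=6) -> (row=1, col=5) -> (row=1, col=4)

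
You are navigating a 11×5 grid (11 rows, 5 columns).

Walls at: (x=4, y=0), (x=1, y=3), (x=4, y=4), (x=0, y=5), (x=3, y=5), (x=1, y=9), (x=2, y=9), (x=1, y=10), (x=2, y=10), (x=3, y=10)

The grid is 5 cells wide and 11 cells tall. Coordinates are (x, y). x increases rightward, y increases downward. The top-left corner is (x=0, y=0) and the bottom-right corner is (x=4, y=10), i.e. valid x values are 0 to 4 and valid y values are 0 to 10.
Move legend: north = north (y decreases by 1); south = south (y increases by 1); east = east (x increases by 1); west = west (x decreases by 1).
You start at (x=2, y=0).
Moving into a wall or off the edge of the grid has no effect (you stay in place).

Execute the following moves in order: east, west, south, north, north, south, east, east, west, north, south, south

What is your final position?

Start: (x=2, y=0)
  east (east): (x=2, y=0) -> (x=3, y=0)
  west (west): (x=3, y=0) -> (x=2, y=0)
  south (south): (x=2, y=0) -> (x=2, y=1)
  north (north): (x=2, y=1) -> (x=2, y=0)
  north (north): blocked, stay at (x=2, y=0)
  south (south): (x=2, y=0) -> (x=2, y=1)
  east (east): (x=2, y=1) -> (x=3, y=1)
  east (east): (x=3, y=1) -> (x=4, y=1)
  west (west): (x=4, y=1) -> (x=3, y=1)
  north (north): (x=3, y=1) -> (x=3, y=0)
  south (south): (x=3, y=0) -> (x=3, y=1)
  south (south): (x=3, y=1) -> (x=3, y=2)
Final: (x=3, y=2)

Answer: Final position: (x=3, y=2)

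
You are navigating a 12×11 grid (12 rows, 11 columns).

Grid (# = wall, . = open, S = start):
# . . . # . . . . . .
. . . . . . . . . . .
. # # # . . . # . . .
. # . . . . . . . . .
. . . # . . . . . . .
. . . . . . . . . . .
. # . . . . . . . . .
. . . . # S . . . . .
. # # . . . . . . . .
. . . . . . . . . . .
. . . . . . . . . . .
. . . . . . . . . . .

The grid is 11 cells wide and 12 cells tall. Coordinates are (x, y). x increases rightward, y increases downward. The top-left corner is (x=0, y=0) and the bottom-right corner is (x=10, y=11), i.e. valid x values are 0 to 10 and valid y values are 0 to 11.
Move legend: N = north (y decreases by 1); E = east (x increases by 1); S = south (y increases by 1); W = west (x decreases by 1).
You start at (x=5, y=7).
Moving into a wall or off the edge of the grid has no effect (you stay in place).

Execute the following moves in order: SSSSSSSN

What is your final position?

Answer: Final position: (x=5, y=10)

Derivation:
Start: (x=5, y=7)
  S (south): (x=5, y=7) -> (x=5, y=8)
  S (south): (x=5, y=8) -> (x=5, y=9)
  S (south): (x=5, y=9) -> (x=5, y=10)
  S (south): (x=5, y=10) -> (x=5, y=11)
  [×3]S (south): blocked, stay at (x=5, y=11)
  N (north): (x=5, y=11) -> (x=5, y=10)
Final: (x=5, y=10)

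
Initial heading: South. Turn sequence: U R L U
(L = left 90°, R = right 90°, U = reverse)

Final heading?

Start: South
  U (U-turn (180°)) -> North
  R (right (90° clockwise)) -> East
  L (left (90° counter-clockwise)) -> North
  U (U-turn (180°)) -> South
Final: South

Answer: Final heading: South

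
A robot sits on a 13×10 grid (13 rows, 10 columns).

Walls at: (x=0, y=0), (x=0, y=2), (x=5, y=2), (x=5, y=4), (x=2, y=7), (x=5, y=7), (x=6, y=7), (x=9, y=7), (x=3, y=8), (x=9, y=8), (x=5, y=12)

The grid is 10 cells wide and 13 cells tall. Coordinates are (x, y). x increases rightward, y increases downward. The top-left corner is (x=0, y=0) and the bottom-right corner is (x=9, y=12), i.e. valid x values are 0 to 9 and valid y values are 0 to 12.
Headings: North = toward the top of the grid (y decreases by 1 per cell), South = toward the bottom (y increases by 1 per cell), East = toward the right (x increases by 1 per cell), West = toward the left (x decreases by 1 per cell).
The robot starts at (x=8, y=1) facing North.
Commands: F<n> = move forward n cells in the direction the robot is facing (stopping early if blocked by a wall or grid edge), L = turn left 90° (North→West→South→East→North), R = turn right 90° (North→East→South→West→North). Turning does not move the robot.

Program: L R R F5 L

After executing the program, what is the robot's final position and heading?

Start: (x=8, y=1), facing North
  L: turn left, now facing West
  R: turn right, now facing North
  R: turn right, now facing East
  F5: move forward 1/5 (blocked), now at (x=9, y=1)
  L: turn left, now facing North
Final: (x=9, y=1), facing North

Answer: Final position: (x=9, y=1), facing North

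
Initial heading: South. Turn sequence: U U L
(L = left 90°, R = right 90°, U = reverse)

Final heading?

Start: South
  U (U-turn (180°)) -> North
  U (U-turn (180°)) -> South
  L (left (90° counter-clockwise)) -> East
Final: East

Answer: Final heading: East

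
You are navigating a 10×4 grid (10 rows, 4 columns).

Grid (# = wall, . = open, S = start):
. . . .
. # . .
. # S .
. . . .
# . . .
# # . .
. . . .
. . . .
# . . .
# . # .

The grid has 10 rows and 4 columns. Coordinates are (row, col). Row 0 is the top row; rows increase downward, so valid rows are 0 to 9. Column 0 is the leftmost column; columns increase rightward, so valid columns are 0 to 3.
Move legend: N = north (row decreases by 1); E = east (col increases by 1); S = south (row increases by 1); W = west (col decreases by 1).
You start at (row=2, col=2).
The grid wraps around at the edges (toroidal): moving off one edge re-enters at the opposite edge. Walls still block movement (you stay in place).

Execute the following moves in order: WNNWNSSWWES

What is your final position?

Answer: Final position: (row=1, col=0)

Derivation:
Start: (row=2, col=2)
  W (west): blocked, stay at (row=2, col=2)
  N (north): (row=2, col=2) -> (row=1, col=2)
  N (north): (row=1, col=2) -> (row=0, col=2)
  W (west): (row=0, col=2) -> (row=0, col=1)
  N (north): (row=0, col=1) -> (row=9, col=1)
  S (south): (row=9, col=1) -> (row=0, col=1)
  S (south): blocked, stay at (row=0, col=1)
  W (west): (row=0, col=1) -> (row=0, col=0)
  W (west): (row=0, col=0) -> (row=0, col=3)
  E (east): (row=0, col=3) -> (row=0, col=0)
  S (south): (row=0, col=0) -> (row=1, col=0)
Final: (row=1, col=0)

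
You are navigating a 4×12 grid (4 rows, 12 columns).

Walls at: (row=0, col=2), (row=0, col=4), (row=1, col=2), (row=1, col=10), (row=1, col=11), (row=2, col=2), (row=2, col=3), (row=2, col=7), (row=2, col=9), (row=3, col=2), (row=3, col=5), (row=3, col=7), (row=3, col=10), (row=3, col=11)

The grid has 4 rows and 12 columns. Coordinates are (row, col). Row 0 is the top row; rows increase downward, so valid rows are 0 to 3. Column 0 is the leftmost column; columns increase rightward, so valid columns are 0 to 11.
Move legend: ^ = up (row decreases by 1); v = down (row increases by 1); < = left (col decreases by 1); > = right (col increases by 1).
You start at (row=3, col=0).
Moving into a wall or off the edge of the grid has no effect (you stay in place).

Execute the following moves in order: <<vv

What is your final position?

Start: (row=3, col=0)
  < (left): blocked, stay at (row=3, col=0)
  < (left): blocked, stay at (row=3, col=0)
  v (down): blocked, stay at (row=3, col=0)
  v (down): blocked, stay at (row=3, col=0)
Final: (row=3, col=0)

Answer: Final position: (row=3, col=0)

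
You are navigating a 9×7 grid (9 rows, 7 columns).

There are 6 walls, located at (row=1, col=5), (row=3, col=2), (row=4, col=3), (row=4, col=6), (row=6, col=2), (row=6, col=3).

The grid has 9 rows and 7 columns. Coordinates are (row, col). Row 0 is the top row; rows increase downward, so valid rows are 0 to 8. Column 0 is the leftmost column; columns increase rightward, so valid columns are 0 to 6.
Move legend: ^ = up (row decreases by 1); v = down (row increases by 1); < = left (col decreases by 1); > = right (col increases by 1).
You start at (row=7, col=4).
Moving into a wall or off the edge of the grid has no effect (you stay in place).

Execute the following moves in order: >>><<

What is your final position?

Start: (row=7, col=4)
  > (right): (row=7, col=4) -> (row=7, col=5)
  > (right): (row=7, col=5) -> (row=7, col=6)
  > (right): blocked, stay at (row=7, col=6)
  < (left): (row=7, col=6) -> (row=7, col=5)
  < (left): (row=7, col=5) -> (row=7, col=4)
Final: (row=7, col=4)

Answer: Final position: (row=7, col=4)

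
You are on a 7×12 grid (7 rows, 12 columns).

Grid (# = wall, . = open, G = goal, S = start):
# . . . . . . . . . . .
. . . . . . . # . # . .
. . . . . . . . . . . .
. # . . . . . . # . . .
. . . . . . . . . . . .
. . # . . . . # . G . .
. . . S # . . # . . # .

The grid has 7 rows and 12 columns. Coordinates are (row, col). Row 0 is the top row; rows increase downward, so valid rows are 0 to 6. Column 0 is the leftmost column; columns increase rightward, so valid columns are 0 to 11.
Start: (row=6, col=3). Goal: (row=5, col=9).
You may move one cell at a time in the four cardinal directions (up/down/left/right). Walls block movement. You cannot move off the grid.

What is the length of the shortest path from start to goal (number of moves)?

BFS from (row=6, col=3) until reaching (row=5, col=9):
  Distance 0: (row=6, col=3)
  Distance 1: (row=5, col=3), (row=6, col=2)
  Distance 2: (row=4, col=3), (row=5, col=4), (row=6, col=1)
  Distance 3: (row=3, col=3), (row=4, col=2), (row=4, col=4), (row=5, col=1), (row=5, col=5), (row=6, col=0)
  Distance 4: (row=2, col=3), (row=3, col=2), (row=3, col=4), (row=4, col=1), (row=4, col=5), (row=5, col=0), (row=5, col=6), (row=6, col=5)
  Distance 5: (row=1, col=3), (row=2, col=2), (row=2, col=4), (row=3, col=5), (row=4, col=0), (row=4, col=6), (row=6, col=6)
  Distance 6: (row=0, col=3), (row=1, col=2), (row=1, col=4), (row=2, col=1), (row=2, col=5), (row=3, col=0), (row=3, col=6), (row=4, col=7)
  Distance 7: (row=0, col=2), (row=0, col=4), (row=1, col=1), (row=1, col=5), (row=2, col=0), (row=2, col=6), (row=3, col=7), (row=4, col=8)
  Distance 8: (row=0, col=1), (row=0, col=5), (row=1, col=0), (row=1, col=6), (row=2, col=7), (row=4, col=9), (row=5, col=8)
  Distance 9: (row=0, col=6), (row=2, col=8), (row=3, col=9), (row=4, col=10), (row=5, col=9), (row=6, col=8)  <- goal reached here
One shortest path (9 moves): (row=6, col=3) -> (row=5, col=3) -> (row=5, col=4) -> (row=5, col=5) -> (row=5, col=6) -> (row=4, col=6) -> (row=4, col=7) -> (row=4, col=8) -> (row=4, col=9) -> (row=5, col=9)

Answer: Shortest path length: 9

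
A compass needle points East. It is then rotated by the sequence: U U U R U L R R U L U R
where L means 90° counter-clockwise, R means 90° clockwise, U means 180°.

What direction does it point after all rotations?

Start: East
  U (U-turn (180°)) -> West
  U (U-turn (180°)) -> East
  U (U-turn (180°)) -> West
  R (right (90° clockwise)) -> North
  U (U-turn (180°)) -> South
  L (left (90° counter-clockwise)) -> East
  R (right (90° clockwise)) -> South
  R (right (90° clockwise)) -> West
  U (U-turn (180°)) -> East
  L (left (90° counter-clockwise)) -> North
  U (U-turn (180°)) -> South
  R (right (90° clockwise)) -> West
Final: West

Answer: Final heading: West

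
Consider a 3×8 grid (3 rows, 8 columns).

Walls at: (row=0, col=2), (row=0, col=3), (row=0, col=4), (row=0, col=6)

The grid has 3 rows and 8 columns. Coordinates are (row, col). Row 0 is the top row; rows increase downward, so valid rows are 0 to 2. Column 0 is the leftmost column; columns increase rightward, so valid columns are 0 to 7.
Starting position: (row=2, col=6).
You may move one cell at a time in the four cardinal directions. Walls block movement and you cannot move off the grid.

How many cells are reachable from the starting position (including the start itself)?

Answer: Reachable cells: 20

Derivation:
BFS flood-fill from (row=2, col=6):
  Distance 0: (row=2, col=6)
  Distance 1: (row=1, col=6), (row=2, col=5), (row=2, col=7)
  Distance 2: (row=1, col=5), (row=1, col=7), (row=2, col=4)
  Distance 3: (row=0, col=5), (row=0, col=7), (row=1, col=4), (row=2, col=3)
  Distance 4: (row=1, col=3), (row=2, col=2)
  Distance 5: (row=1, col=2), (row=2, col=1)
  Distance 6: (row=1, col=1), (row=2, col=0)
  Distance 7: (row=0, col=1), (row=1, col=0)
  Distance 8: (row=0, col=0)
Total reachable: 20 (grid has 20 open cells total)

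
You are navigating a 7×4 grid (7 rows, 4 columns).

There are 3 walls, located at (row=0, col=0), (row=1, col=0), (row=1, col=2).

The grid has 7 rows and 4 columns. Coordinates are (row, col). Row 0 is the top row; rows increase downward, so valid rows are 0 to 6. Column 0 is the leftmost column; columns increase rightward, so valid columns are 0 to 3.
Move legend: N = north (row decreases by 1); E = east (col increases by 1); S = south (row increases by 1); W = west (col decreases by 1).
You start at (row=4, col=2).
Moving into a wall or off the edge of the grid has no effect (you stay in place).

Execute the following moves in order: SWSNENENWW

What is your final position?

Answer: Final position: (row=3, col=1)

Derivation:
Start: (row=4, col=2)
  S (south): (row=4, col=2) -> (row=5, col=2)
  W (west): (row=5, col=2) -> (row=5, col=1)
  S (south): (row=5, col=1) -> (row=6, col=1)
  N (north): (row=6, col=1) -> (row=5, col=1)
  E (east): (row=5, col=1) -> (row=5, col=2)
  N (north): (row=5, col=2) -> (row=4, col=2)
  E (east): (row=4, col=2) -> (row=4, col=3)
  N (north): (row=4, col=3) -> (row=3, col=3)
  W (west): (row=3, col=3) -> (row=3, col=2)
  W (west): (row=3, col=2) -> (row=3, col=1)
Final: (row=3, col=1)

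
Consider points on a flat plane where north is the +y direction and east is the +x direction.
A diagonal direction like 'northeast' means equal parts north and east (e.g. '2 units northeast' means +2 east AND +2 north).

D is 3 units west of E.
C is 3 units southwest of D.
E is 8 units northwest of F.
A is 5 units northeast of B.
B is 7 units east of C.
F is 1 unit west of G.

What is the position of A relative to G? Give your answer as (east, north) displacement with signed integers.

Place G at the origin (east=0, north=0).
  F is 1 unit west of G: delta (east=-1, north=+0); F at (east=-1, north=0).
  E is 8 units northwest of F: delta (east=-8, north=+8); E at (east=-9, north=8).
  D is 3 units west of E: delta (east=-3, north=+0); D at (east=-12, north=8).
  C is 3 units southwest of D: delta (east=-3, north=-3); C at (east=-15, north=5).
  B is 7 units east of C: delta (east=+7, north=+0); B at (east=-8, north=5).
  A is 5 units northeast of B: delta (east=+5, north=+5); A at (east=-3, north=10).
Therefore A relative to G: (east=-3, north=10).

Answer: A is at (east=-3, north=10) relative to G.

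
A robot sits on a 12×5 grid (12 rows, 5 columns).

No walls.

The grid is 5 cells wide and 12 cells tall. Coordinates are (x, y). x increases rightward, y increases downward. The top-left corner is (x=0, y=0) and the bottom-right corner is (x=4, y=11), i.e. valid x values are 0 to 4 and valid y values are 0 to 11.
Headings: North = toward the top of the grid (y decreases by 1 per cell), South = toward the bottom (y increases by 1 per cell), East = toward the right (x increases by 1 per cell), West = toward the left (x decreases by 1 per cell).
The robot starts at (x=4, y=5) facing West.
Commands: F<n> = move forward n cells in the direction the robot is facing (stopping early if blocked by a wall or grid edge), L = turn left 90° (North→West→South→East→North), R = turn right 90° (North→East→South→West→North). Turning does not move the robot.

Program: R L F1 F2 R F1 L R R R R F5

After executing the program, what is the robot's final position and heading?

Answer: Final position: (x=0, y=4), facing West

Derivation:
Start: (x=4, y=5), facing West
  R: turn right, now facing North
  L: turn left, now facing West
  F1: move forward 1, now at (x=3, y=5)
  F2: move forward 2, now at (x=1, y=5)
  R: turn right, now facing North
  F1: move forward 1, now at (x=1, y=4)
  L: turn left, now facing West
  R: turn right, now facing North
  R: turn right, now facing East
  R: turn right, now facing South
  R: turn right, now facing West
  F5: move forward 1/5 (blocked), now at (x=0, y=4)
Final: (x=0, y=4), facing West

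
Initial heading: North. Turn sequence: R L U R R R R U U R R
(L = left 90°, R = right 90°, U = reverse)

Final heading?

Answer: Final heading: North

Derivation:
Start: North
  R (right (90° clockwise)) -> East
  L (left (90° counter-clockwise)) -> North
  U (U-turn (180°)) -> South
  R (right (90° clockwise)) -> West
  R (right (90° clockwise)) -> North
  R (right (90° clockwise)) -> East
  R (right (90° clockwise)) -> South
  U (U-turn (180°)) -> North
  U (U-turn (180°)) -> South
  R (right (90° clockwise)) -> West
  R (right (90° clockwise)) -> North
Final: North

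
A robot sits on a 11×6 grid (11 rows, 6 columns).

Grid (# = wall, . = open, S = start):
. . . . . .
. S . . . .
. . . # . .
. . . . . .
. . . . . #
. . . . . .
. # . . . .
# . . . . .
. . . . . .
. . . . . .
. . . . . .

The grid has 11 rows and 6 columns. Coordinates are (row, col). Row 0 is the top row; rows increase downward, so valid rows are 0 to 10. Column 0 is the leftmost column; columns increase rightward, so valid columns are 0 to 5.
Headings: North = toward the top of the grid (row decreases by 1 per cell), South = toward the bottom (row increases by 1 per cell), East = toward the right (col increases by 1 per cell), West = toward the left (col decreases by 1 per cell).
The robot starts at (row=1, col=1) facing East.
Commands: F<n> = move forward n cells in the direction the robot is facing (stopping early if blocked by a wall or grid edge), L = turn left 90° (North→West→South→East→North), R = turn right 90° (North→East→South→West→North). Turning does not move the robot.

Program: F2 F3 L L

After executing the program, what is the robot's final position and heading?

Start: (row=1, col=1), facing East
  F2: move forward 2, now at (row=1, col=3)
  F3: move forward 2/3 (blocked), now at (row=1, col=5)
  L: turn left, now facing North
  L: turn left, now facing West
Final: (row=1, col=5), facing West

Answer: Final position: (row=1, col=5), facing West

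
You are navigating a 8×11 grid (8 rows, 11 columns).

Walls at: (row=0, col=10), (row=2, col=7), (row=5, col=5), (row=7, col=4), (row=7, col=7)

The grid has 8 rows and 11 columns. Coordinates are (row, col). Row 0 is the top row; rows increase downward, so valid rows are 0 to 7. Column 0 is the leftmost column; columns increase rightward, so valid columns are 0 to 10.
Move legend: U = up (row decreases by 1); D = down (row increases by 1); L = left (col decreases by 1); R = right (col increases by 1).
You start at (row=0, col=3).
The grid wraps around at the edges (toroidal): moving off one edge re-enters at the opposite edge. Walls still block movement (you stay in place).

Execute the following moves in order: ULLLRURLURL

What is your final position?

Answer: Final position: (row=5, col=1)

Derivation:
Start: (row=0, col=3)
  U (up): (row=0, col=3) -> (row=7, col=3)
  L (left): (row=7, col=3) -> (row=7, col=2)
  L (left): (row=7, col=2) -> (row=7, col=1)
  L (left): (row=7, col=1) -> (row=7, col=0)
  R (right): (row=7, col=0) -> (row=7, col=1)
  U (up): (row=7, col=1) -> (row=6, col=1)
  R (right): (row=6, col=1) -> (row=6, col=2)
  L (left): (row=6, col=2) -> (row=6, col=1)
  U (up): (row=6, col=1) -> (row=5, col=1)
  R (right): (row=5, col=1) -> (row=5, col=2)
  L (left): (row=5, col=2) -> (row=5, col=1)
Final: (row=5, col=1)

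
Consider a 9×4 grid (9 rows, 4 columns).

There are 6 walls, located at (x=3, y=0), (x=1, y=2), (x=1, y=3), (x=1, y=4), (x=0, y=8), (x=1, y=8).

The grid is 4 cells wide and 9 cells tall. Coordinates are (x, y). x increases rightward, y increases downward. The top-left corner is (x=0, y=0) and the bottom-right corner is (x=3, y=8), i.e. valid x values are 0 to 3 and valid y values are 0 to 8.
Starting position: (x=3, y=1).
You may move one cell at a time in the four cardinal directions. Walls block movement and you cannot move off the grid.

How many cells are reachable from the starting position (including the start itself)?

Answer: Reachable cells: 30

Derivation:
BFS flood-fill from (x=3, y=1):
  Distance 0: (x=3, y=1)
  Distance 1: (x=2, y=1), (x=3, y=2)
  Distance 2: (x=2, y=0), (x=1, y=1), (x=2, y=2), (x=3, y=3)
  Distance 3: (x=1, y=0), (x=0, y=1), (x=2, y=3), (x=3, y=4)
  Distance 4: (x=0, y=0), (x=0, y=2), (x=2, y=4), (x=3, y=5)
  Distance 5: (x=0, y=3), (x=2, y=5), (x=3, y=6)
  Distance 6: (x=0, y=4), (x=1, y=5), (x=2, y=6), (x=3, y=7)
  Distance 7: (x=0, y=5), (x=1, y=6), (x=2, y=7), (x=3, y=8)
  Distance 8: (x=0, y=6), (x=1, y=7), (x=2, y=8)
  Distance 9: (x=0, y=7)
Total reachable: 30 (grid has 30 open cells total)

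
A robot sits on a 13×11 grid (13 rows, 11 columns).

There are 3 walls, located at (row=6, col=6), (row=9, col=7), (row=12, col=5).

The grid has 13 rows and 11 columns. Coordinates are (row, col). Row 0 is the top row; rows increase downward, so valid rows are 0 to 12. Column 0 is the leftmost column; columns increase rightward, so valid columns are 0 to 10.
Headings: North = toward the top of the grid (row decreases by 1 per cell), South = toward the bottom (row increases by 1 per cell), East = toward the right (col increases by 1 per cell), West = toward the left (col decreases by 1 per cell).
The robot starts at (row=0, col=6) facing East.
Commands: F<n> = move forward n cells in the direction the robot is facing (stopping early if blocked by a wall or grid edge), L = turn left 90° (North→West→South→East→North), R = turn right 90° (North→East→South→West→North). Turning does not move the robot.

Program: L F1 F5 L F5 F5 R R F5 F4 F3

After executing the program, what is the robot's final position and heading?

Answer: Final position: (row=0, col=10), facing East

Derivation:
Start: (row=0, col=6), facing East
  L: turn left, now facing North
  F1: move forward 0/1 (blocked), now at (row=0, col=6)
  F5: move forward 0/5 (blocked), now at (row=0, col=6)
  L: turn left, now facing West
  F5: move forward 5, now at (row=0, col=1)
  F5: move forward 1/5 (blocked), now at (row=0, col=0)
  R: turn right, now facing North
  R: turn right, now facing East
  F5: move forward 5, now at (row=0, col=5)
  F4: move forward 4, now at (row=0, col=9)
  F3: move forward 1/3 (blocked), now at (row=0, col=10)
Final: (row=0, col=10), facing East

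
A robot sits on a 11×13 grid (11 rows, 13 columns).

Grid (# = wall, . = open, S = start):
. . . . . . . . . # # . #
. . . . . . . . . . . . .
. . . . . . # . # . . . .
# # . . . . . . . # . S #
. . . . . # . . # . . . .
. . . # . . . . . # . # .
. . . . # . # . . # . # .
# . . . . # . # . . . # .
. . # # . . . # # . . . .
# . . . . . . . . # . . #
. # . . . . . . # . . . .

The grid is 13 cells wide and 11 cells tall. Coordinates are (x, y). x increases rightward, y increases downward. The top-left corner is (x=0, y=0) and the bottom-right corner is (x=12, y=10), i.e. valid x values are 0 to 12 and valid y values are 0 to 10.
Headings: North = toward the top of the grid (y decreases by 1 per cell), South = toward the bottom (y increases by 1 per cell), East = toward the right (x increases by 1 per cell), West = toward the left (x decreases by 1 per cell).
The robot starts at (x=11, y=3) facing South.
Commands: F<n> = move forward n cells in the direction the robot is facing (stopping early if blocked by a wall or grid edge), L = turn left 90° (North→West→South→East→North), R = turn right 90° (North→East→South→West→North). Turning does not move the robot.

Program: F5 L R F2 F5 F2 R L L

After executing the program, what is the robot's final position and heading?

Answer: Final position: (x=11, y=4), facing East

Derivation:
Start: (x=11, y=3), facing South
  F5: move forward 1/5 (blocked), now at (x=11, y=4)
  L: turn left, now facing East
  R: turn right, now facing South
  F2: move forward 0/2 (blocked), now at (x=11, y=4)
  F5: move forward 0/5 (blocked), now at (x=11, y=4)
  F2: move forward 0/2 (blocked), now at (x=11, y=4)
  R: turn right, now facing West
  L: turn left, now facing South
  L: turn left, now facing East
Final: (x=11, y=4), facing East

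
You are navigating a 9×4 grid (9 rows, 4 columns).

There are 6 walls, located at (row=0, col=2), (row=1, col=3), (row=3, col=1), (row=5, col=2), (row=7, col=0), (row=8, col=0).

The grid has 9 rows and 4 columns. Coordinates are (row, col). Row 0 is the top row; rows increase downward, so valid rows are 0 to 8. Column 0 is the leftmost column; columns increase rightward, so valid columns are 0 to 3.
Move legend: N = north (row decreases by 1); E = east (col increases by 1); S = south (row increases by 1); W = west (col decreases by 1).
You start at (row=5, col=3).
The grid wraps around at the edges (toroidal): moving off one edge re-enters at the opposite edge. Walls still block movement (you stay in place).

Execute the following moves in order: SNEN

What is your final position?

Answer: Final position: (row=4, col=0)

Derivation:
Start: (row=5, col=3)
  S (south): (row=5, col=3) -> (row=6, col=3)
  N (north): (row=6, col=3) -> (row=5, col=3)
  E (east): (row=5, col=3) -> (row=5, col=0)
  N (north): (row=5, col=0) -> (row=4, col=0)
Final: (row=4, col=0)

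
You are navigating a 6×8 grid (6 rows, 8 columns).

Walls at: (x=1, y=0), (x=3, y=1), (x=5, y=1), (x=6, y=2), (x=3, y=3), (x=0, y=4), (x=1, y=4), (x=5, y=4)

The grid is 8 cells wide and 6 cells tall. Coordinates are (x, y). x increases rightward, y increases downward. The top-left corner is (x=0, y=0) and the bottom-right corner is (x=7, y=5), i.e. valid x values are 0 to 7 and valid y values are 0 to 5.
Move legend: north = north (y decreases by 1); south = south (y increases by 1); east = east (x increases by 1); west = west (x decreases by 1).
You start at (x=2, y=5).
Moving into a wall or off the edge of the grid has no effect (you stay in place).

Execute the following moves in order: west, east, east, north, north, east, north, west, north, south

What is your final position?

Start: (x=2, y=5)
  west (west): (x=2, y=5) -> (x=1, y=5)
  east (east): (x=1, y=5) -> (x=2, y=5)
  east (east): (x=2, y=5) -> (x=3, y=5)
  north (north): (x=3, y=5) -> (x=3, y=4)
  north (north): blocked, stay at (x=3, y=4)
  east (east): (x=3, y=4) -> (x=4, y=4)
  north (north): (x=4, y=4) -> (x=4, y=3)
  west (west): blocked, stay at (x=4, y=3)
  north (north): (x=4, y=3) -> (x=4, y=2)
  south (south): (x=4, y=2) -> (x=4, y=3)
Final: (x=4, y=3)

Answer: Final position: (x=4, y=3)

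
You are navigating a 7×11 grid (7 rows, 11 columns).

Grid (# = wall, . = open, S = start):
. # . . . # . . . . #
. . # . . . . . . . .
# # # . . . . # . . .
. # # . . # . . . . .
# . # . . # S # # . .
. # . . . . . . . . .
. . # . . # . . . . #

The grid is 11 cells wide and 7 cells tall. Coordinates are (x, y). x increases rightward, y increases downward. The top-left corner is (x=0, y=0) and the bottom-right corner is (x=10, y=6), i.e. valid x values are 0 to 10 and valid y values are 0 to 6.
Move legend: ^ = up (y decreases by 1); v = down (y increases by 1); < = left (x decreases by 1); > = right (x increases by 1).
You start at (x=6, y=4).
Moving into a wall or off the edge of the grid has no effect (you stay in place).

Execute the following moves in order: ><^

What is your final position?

Answer: Final position: (x=6, y=3)

Derivation:
Start: (x=6, y=4)
  > (right): blocked, stay at (x=6, y=4)
  < (left): blocked, stay at (x=6, y=4)
  ^ (up): (x=6, y=4) -> (x=6, y=3)
Final: (x=6, y=3)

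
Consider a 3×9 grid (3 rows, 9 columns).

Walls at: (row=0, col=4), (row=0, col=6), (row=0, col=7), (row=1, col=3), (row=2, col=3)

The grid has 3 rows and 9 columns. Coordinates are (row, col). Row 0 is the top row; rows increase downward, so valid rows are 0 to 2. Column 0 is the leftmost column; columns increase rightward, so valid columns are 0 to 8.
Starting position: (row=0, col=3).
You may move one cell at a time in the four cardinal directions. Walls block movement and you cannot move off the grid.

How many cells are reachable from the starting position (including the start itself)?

Answer: Reachable cells: 10

Derivation:
BFS flood-fill from (row=0, col=3):
  Distance 0: (row=0, col=3)
  Distance 1: (row=0, col=2)
  Distance 2: (row=0, col=1), (row=1, col=2)
  Distance 3: (row=0, col=0), (row=1, col=1), (row=2, col=2)
  Distance 4: (row=1, col=0), (row=2, col=1)
  Distance 5: (row=2, col=0)
Total reachable: 10 (grid has 22 open cells total)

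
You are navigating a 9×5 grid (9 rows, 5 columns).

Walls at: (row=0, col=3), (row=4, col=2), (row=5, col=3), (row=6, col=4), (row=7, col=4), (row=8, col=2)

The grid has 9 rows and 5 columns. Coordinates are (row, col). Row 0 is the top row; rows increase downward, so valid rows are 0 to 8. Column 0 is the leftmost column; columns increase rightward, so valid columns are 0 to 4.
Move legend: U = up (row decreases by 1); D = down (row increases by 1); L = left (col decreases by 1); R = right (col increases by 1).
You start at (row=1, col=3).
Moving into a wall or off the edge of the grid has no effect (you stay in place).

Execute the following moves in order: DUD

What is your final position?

Answer: Final position: (row=2, col=3)

Derivation:
Start: (row=1, col=3)
  D (down): (row=1, col=3) -> (row=2, col=3)
  U (up): (row=2, col=3) -> (row=1, col=3)
  D (down): (row=1, col=3) -> (row=2, col=3)
Final: (row=2, col=3)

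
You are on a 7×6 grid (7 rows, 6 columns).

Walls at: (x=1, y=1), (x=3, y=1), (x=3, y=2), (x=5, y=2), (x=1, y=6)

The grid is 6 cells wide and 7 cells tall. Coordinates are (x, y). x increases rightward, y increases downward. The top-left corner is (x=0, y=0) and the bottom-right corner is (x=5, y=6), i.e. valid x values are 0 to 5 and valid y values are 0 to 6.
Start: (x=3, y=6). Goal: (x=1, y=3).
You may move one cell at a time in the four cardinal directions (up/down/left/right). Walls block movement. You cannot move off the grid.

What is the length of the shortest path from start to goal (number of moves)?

BFS from (x=3, y=6) until reaching (x=1, y=3):
  Distance 0: (x=3, y=6)
  Distance 1: (x=3, y=5), (x=2, y=6), (x=4, y=6)
  Distance 2: (x=3, y=4), (x=2, y=5), (x=4, y=5), (x=5, y=6)
  Distance 3: (x=3, y=3), (x=2, y=4), (x=4, y=4), (x=1, y=5), (x=5, y=5)
  Distance 4: (x=2, y=3), (x=4, y=3), (x=1, y=4), (x=5, y=4), (x=0, y=5)
  Distance 5: (x=2, y=2), (x=4, y=2), (x=1, y=3), (x=5, y=3), (x=0, y=4), (x=0, y=6)  <- goal reached here
One shortest path (5 moves): (x=3, y=6) -> (x=2, y=6) -> (x=2, y=5) -> (x=1, y=5) -> (x=1, y=4) -> (x=1, y=3)

Answer: Shortest path length: 5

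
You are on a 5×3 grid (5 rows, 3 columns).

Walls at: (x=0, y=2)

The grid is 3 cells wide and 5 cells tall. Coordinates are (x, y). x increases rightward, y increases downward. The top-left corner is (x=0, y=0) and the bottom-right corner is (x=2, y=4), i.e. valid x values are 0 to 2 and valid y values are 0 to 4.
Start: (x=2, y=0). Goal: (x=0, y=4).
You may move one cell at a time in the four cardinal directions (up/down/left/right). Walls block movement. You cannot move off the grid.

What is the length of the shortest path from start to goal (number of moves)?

Answer: Shortest path length: 6

Derivation:
BFS from (x=2, y=0) until reaching (x=0, y=4):
  Distance 0: (x=2, y=0)
  Distance 1: (x=1, y=0), (x=2, y=1)
  Distance 2: (x=0, y=0), (x=1, y=1), (x=2, y=2)
  Distance 3: (x=0, y=1), (x=1, y=2), (x=2, y=3)
  Distance 4: (x=1, y=3), (x=2, y=4)
  Distance 5: (x=0, y=3), (x=1, y=4)
  Distance 6: (x=0, y=4)  <- goal reached here
One shortest path (6 moves): (x=2, y=0) -> (x=1, y=0) -> (x=1, y=1) -> (x=1, y=2) -> (x=1, y=3) -> (x=0, y=3) -> (x=0, y=4)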